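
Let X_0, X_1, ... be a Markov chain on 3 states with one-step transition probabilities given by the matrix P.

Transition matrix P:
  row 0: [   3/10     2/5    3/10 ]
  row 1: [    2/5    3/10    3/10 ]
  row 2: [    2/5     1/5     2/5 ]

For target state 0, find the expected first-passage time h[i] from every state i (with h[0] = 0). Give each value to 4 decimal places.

First-step conditioning: h[0] = 0; for i ≠ 0, h[i] = 1 + Σ_k P[i][k]·h[k].
  h[1] = 1 + 3/10·h[1] + 3/10·h[2]
  h[2] = 1 + 1/5·h[1] + 2/5·h[2]
Solving the 2×2 linear system over states ≠ 0 gives exactly h = [0, 5/2, 5/2] (h[0] = 0 is the target).

h = [0.0000, 2.5000, 2.5000]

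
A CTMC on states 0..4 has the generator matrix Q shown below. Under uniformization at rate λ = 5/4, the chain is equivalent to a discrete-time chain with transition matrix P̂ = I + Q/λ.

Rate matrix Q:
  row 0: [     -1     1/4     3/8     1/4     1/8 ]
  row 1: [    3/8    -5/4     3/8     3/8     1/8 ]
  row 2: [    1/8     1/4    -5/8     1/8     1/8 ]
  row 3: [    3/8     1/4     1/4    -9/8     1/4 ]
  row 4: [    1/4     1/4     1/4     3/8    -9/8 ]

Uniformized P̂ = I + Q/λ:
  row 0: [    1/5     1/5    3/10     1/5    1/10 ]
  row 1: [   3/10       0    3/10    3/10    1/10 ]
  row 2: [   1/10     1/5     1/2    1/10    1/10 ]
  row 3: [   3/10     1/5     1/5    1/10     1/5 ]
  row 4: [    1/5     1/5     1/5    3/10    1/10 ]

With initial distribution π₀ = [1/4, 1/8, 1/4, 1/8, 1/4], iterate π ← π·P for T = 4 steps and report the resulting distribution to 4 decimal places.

t=0: π = [0.2500, 0.1250, 0.2500, 0.1250, 0.2500]
t=1: π = [0.2000, 0.1750, 0.3125, 0.2000, 0.1125]
t=2: π = [0.2063, 0.1650, 0.3313, 0.1775, 0.1200]
t=3: π = [0.2011, 0.1670, 0.3365, 0.1776, 0.1178]
t=4: π = [0.2008, 0.1666, 0.3378, 0.1771, 0.1178]

π = [0.2008, 0.1666, 0.3378, 0.1771, 0.1178]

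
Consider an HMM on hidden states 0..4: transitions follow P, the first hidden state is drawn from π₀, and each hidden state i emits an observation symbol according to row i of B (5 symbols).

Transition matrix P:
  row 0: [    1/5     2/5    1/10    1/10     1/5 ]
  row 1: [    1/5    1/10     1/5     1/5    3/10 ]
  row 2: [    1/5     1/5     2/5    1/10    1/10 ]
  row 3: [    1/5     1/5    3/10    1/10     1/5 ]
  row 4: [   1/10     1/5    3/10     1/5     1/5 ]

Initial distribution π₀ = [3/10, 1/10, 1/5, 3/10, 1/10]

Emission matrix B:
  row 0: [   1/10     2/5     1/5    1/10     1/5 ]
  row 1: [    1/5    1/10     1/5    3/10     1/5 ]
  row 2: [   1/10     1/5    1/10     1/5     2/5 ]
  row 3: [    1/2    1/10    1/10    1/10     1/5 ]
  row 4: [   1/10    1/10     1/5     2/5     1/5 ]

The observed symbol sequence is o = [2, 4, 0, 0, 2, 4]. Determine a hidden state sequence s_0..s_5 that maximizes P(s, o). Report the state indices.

t=0: δ = [6.000e-02, 2.000e-02, 2.000e-02, 3.000e-02, 2.000e-02]  (obs o_0=2)
t=1: δ = [2.400e-03, 4.800e-03, 3.600e-03, 1.200e-03, 2.400e-03]  ψ = [0, 0, 3, 0, 0]  (obs o_1=4)
t=2: δ = [9.600e-05, 1.920e-04, 1.440e-04, 4.800e-04, 1.440e-04]  ψ = [1, 0, 2, 1, 1]  (obs o_2=0)
t=3: δ = [9.600e-06, 1.920e-05, 1.440e-05, 2.400e-05, 9.600e-06]  ψ = [3, 3, 3, 3, 3]  (obs o_3=0)
t=4: δ = [9.600e-07, 9.600e-07, 7.200e-07, 3.840e-07, 1.152e-06]  ψ = [3, 3, 3, 1, 1]  (obs o_4=2)
t=5: δ = [3.840e-08, 7.680e-08, 1.382e-07, 4.608e-08, 5.760e-08]  ψ = [0, 0, 4, 4, 1]  (obs o_5=4)
backtrack: best end state = 2; path = [0, 1, 3, 1, 4, 2]

path = [0, 1, 3, 1, 4, 2]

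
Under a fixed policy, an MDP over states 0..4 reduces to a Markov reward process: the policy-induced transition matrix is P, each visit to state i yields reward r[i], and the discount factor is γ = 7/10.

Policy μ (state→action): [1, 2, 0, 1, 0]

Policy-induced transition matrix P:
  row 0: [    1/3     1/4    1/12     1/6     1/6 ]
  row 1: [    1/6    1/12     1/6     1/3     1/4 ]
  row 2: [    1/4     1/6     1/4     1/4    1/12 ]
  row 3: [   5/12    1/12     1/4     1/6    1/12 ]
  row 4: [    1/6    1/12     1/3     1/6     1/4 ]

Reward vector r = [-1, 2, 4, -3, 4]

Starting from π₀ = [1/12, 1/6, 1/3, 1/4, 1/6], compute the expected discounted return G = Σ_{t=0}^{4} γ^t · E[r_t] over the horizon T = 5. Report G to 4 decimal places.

t=0: π = [0.0833, 0.1667, 0.3333, 0.2500, 0.1667], E[r] = 1.5000, γ^t·E[r] = 1.500000, running G = 1.500000
t=1: π = [0.2708, 0.1250, 0.2361, 0.2222, 0.1458], E[r] = 0.8403, γ^t·E[r] = 0.588194, running G = 2.088194
t=2: π = [0.2870, 0.1481, 0.2066, 0.2072, 0.1510], E[r] = 0.8183, γ^t·E[r] = 0.400961, running G = 2.489155
t=3: π = [0.2835, 0.1484, 0.2024, 0.2086, 0.1571], E[r] = 0.8256, γ^t·E[r] = 0.283187, running G = 2.772342
t=4: π = [0.2829, 0.1475, 0.2035, 0.2083, 0.1579], E[r] = 0.8326, γ^t·E[r] = 0.199905, running G = 2.972247

G = 2.9722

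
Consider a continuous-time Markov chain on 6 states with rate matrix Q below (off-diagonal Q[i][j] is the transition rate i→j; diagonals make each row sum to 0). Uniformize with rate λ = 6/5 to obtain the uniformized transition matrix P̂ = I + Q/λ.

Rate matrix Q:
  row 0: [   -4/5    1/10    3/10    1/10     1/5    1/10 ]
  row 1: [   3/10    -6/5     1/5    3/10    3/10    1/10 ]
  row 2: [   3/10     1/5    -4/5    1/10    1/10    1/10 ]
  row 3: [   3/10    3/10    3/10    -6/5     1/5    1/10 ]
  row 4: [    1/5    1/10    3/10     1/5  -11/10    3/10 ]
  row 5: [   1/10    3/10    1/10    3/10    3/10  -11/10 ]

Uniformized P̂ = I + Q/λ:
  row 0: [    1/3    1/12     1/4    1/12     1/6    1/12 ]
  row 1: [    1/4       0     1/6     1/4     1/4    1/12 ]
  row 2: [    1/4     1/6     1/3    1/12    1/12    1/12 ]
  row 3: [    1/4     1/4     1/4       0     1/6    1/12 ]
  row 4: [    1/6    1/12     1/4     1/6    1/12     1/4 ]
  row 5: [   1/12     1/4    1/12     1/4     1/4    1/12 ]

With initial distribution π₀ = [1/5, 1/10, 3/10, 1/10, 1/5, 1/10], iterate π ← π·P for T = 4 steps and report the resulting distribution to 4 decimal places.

π = [0.2389, 0.1316, 0.2410, 0.1257, 0.1538, 0.1090]

t=0: π = [0.2000, 0.1000, 0.3000, 0.1000, 0.2000, 0.1000]
t=1: π = [0.2333, 0.1333, 0.2500, 0.1250, 0.1417, 0.1167]
t=2: π = [0.2382, 0.1333, 0.2403, 0.1264, 0.1549, 0.1069]
t=3: π = [0.2391, 0.1311, 0.2411, 0.1258, 0.1538, 0.1091]
t=4: π = [0.2389, 0.1316, 0.2410, 0.1257, 0.1538, 0.1090]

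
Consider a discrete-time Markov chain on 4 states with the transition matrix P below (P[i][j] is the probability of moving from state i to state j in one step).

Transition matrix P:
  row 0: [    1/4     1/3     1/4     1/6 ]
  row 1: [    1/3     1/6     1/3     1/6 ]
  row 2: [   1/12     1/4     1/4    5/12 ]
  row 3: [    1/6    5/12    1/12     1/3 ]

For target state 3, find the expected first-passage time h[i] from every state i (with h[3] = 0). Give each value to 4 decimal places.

h = [4.2605, 4.1849, 3.2017, 0.0000]

First-step conditioning: h[3] = 0; for i ≠ 3, h[i] = 1 + Σ_k P[i][k]·h[k].
  h[0] = 1 + 1/4·h[0] + 1/3·h[1] + 1/4·h[2]
  h[1] = 1 + 1/3·h[0] + 1/6·h[1] + 1/3·h[2]
  h[2] = 1 + 1/12·h[0] + 1/4·h[1] + 1/4·h[2]
Solving the 3×3 linear system over states ≠ 3 gives exactly h = [507/119, 498/119, 381/119, 0] (h[3] = 0 is the target).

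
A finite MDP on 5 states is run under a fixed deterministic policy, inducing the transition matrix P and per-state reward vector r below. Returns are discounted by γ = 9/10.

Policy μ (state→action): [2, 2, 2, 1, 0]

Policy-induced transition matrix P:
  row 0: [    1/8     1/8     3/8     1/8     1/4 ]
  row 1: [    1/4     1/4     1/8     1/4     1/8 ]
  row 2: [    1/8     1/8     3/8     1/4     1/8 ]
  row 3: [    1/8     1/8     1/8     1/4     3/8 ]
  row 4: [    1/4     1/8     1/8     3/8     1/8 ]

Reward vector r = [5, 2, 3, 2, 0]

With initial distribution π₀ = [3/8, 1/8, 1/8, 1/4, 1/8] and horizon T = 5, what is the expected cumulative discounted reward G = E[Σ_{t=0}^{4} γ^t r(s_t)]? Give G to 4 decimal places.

G = 10.1208

t=0: π = [0.3750, 0.1250, 0.1250, 0.2500, 0.1250], E[r] = 3.0000, γ^t·E[r] = 3.000000, running G = 3.000000
t=1: π = [0.1563, 0.1406, 0.2500, 0.2188, 0.2344], E[r] = 2.2500, γ^t·E[r] = 2.025000, running G = 5.025000
t=2: π = [0.1719, 0.1426, 0.2266, 0.2598, 0.1992], E[r] = 2.3438, γ^t·E[r] = 1.898438, running G = 6.923438
t=3: π = [0.1677, 0.1428, 0.2246, 0.2534, 0.2114], E[r] = 2.3049, γ^t·E[r] = 1.680295, running G = 8.603733
t=4: π = [0.1693, 0.1429, 0.2231, 0.2555, 0.2093], E[r] = 2.3123, γ^t·E[r] = 1.517091, running G = 10.120824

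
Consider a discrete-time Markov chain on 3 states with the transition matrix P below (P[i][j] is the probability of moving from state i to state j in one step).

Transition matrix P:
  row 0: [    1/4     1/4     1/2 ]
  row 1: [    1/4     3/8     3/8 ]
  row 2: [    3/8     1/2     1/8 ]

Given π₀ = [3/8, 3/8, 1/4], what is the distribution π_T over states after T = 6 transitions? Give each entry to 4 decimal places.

t=0: π = [0.3750, 0.3750, 0.2500]
t=1: π = [0.2813, 0.3594, 0.3594]
t=2: π = [0.2949, 0.3848, 0.3203]
t=3: π = [0.2900, 0.3782, 0.3318]
t=4: π = [0.2915, 0.3802, 0.3283]
t=5: π = [0.2910, 0.3796, 0.3294]
t=6: π = [0.2912, 0.3798, 0.3290]

π = [0.2912, 0.3798, 0.3290]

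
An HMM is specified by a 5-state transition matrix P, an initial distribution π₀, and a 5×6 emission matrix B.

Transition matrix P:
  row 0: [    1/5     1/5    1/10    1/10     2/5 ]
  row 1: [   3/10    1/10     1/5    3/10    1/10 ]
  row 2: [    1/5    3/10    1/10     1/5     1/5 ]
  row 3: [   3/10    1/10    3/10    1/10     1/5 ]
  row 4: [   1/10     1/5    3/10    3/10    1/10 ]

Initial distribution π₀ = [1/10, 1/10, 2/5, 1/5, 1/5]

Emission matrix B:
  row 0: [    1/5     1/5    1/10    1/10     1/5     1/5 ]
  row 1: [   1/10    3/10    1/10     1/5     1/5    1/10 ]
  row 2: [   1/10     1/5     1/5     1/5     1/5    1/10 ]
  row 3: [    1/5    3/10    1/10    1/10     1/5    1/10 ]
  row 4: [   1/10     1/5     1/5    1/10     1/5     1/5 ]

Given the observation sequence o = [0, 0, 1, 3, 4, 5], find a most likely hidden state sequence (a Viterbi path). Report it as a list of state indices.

t=0: δ = [2.000e-02, 1.000e-02, 4.000e-02, 4.000e-02, 2.000e-02]  (obs o_0=0)
t=1: δ = [2.400e-03, 1.200e-03, 1.200e-03, 1.600e-03, 8.000e-04]  ψ = [3, 2, 3, 2, 0]  (obs o_1=0)
t=2: δ = [9.600e-05, 1.440e-04, 9.600e-05, 1.080e-04, 1.920e-04]  ψ = [0, 0, 3, 1, 0]  (obs o_2=1)
t=3: δ = [4.320e-06, 7.680e-06, 1.152e-05, 5.760e-06, 3.840e-06]  ψ = [1, 4, 4, 4, 0]  (obs o_3=3)
t=4: δ = [4.608e-07, 6.912e-07, 3.456e-07, 4.608e-07, 4.608e-07]  ψ = [1, 2, 3, 1, 2]  (obs o_4=4)
t=5: δ = [4.147e-08, 1.037e-08, 1.382e-08, 2.074e-08, 3.686e-08]  ψ = [1, 2, 1, 1, 0]  (obs o_5=5)
backtrack: best end state = 0; path = [3, 0, 4, 2, 1, 0]

path = [3, 0, 4, 2, 1, 0]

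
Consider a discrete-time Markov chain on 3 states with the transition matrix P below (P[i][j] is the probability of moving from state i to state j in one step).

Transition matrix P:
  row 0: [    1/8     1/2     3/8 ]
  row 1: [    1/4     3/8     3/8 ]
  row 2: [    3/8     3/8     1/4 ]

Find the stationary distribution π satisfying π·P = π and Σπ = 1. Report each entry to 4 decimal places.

Balance equations π_j = Σ_i π_i·P[i][j]:
  π_0 = 1/8·π_0 + 1/4·π_1 + 3/8·π_2
  π_1 = 1/2·π_0 + 3/8·π_1 + 3/8·π_2
  normalize: π_0 + π_1 + π_2 = 1
Solving the linear system gives exactly π = [7/27, 11/27, 1/3].

π = [0.2593, 0.4074, 0.3333]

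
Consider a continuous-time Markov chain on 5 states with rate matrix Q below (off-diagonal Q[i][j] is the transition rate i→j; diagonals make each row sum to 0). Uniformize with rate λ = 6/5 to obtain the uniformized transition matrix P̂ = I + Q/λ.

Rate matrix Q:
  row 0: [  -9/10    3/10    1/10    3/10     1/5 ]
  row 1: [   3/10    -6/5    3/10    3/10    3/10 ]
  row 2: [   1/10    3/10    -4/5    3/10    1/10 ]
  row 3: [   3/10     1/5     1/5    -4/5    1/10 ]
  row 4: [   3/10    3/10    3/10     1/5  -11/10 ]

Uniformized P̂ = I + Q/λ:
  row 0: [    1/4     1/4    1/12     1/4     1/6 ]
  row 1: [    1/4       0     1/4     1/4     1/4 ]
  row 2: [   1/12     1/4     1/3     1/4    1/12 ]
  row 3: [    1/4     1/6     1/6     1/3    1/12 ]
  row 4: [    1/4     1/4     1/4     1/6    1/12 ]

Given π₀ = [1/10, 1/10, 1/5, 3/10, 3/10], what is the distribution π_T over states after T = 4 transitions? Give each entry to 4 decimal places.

π = [0.2149, 0.1824, 0.2100, 0.2608, 0.1318]

t=0: π = [0.1000, 0.1000, 0.2000, 0.3000, 0.3000]
t=1: π = [0.2167, 0.2000, 0.2250, 0.2500, 0.1083]
t=2: π = [0.2125, 0.1792, 0.2118, 0.2618, 0.1347]
t=3: π = [0.2147, 0.1834, 0.2104, 0.2606, 0.1309]
t=4: π = [0.2149, 0.1824, 0.2100, 0.2608, 0.1318]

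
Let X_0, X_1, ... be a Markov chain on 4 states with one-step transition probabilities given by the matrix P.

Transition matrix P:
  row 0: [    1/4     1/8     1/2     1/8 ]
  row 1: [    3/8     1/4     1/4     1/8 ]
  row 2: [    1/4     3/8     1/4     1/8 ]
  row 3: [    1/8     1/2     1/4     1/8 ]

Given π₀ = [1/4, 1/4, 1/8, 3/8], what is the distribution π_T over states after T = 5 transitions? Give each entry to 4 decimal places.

π = [0.2703, 0.2872, 0.3175, 0.1250]

t=0: π = [0.2500, 0.2500, 0.1250, 0.3750]
t=1: π = [0.2344, 0.3281, 0.3125, 0.1250]
t=2: π = [0.2754, 0.2910, 0.3086, 0.1250]
t=3: π = [0.2708, 0.2854, 0.3188, 0.1250]
t=4: π = [0.2701, 0.2873, 0.3177, 0.1250]
t=5: π = [0.2703, 0.2872, 0.3175, 0.1250]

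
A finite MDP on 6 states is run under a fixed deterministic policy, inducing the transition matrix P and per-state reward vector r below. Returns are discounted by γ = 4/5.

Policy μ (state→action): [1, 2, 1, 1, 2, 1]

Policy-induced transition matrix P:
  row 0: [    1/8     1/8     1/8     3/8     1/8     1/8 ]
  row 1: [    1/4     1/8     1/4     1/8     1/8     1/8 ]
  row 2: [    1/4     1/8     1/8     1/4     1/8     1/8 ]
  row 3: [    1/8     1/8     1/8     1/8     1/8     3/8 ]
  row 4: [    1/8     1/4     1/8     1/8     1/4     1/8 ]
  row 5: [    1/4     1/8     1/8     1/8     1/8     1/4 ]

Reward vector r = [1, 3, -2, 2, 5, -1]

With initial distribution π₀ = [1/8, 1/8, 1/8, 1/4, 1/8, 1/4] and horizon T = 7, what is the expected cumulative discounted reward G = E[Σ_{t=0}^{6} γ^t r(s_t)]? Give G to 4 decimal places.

G = 4.6851

t=0: π = [0.1250, 0.1250, 0.1250, 0.2500, 0.1250, 0.2500], E[r] = 1.1250, γ^t·E[r] = 1.125000, running G = 1.125000
t=1: π = [0.1875, 0.1406, 0.1406, 0.1719, 0.1406, 0.2188], E[r] = 1.1563, γ^t·E[r] = 0.925000, running G = 2.050000
t=2: π = [0.1875, 0.1426, 0.1426, 0.1895, 0.1426, 0.1953], E[r] = 1.2266, γ^t·E[r] = 0.785000, running G = 2.835000
t=3: π = [0.1851, 0.1428, 0.1428, 0.1897, 0.1428, 0.1968], E[r] = 1.2246, γ^t·E[r] = 0.627000, running G = 3.462000
t=4: π = [0.1853, 0.1429, 0.1429, 0.1891, 0.1429, 0.1970], E[r] = 1.2236, γ^t·E[r] = 0.501200, running G = 3.963200
t=5: π = [0.1853, 0.1429, 0.1429, 0.1892, 0.1429, 0.1969], E[r] = 1.2239, γ^t·E[r] = 0.401060, running G = 4.364260
t=6: π = [0.1853, 0.1429, 0.1429, 0.1892, 0.1429, 0.1969], E[r] = 1.2239, γ^t·E[r] = 0.320850, running G = 4.685110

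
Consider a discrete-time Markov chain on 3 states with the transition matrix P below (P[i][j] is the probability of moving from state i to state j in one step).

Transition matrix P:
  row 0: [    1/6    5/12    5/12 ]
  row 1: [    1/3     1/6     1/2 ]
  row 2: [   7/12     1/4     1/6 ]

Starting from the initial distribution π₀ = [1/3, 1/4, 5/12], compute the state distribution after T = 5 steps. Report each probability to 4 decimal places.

π = [0.3614, 0.2862, 0.3525]

t=0: π = [0.3333, 0.2500, 0.4167]
t=1: π = [0.3819, 0.2847, 0.3333]
t=2: π = [0.3530, 0.2899, 0.3571]
t=3: π = [0.3638, 0.2847, 0.3516]
t=4: π = [0.3606, 0.2869, 0.3525]
t=5: π = [0.3614, 0.2862, 0.3525]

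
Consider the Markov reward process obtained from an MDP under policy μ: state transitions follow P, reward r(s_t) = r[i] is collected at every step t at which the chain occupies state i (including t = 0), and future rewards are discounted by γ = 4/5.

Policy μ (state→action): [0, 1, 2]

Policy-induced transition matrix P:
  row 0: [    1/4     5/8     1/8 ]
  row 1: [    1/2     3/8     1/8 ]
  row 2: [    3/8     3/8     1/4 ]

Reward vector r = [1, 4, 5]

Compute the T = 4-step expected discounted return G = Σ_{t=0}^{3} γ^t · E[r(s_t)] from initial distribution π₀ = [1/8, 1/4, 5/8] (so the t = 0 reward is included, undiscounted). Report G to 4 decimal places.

t=0: π = [0.1250, 0.2500, 0.6250], E[r] = 4.2500, γ^t·E[r] = 4.250000, running G = 4.250000
t=1: π = [0.3906, 0.4063, 0.2031], E[r] = 3.0313, γ^t·E[r] = 2.425000, running G = 6.675000
t=2: π = [0.3770, 0.4727, 0.1504], E[r] = 3.0195, γ^t·E[r] = 1.932500, running G = 8.607500
t=3: π = [0.3870, 0.4692, 0.1438], E[r] = 2.9829, γ^t·E[r] = 1.527250, running G = 10.134750

G = 10.1348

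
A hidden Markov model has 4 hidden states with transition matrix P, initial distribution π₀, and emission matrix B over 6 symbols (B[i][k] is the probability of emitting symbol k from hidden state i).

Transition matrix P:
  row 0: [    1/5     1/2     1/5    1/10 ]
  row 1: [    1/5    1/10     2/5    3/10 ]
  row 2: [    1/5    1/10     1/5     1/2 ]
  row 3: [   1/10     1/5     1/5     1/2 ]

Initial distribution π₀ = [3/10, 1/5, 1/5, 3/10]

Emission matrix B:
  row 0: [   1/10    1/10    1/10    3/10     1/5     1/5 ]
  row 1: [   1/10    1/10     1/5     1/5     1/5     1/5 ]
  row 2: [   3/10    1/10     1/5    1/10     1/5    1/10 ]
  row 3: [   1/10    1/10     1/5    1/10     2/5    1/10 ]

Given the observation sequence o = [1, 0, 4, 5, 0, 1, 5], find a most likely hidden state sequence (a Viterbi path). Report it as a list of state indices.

path = [1, 2, 3, 1, 2, 3, 3]

t=0: δ = [3.000e-02, 2.000e-02, 2.000e-02, 3.000e-02]  (obs o_0=1)
t=1: δ = [6.000e-04, 1.500e-03, 2.400e-03, 1.500e-03]  ψ = [0, 0, 1, 3]  (obs o_1=0)
t=2: δ = [9.600e-05, 6.000e-05, 1.200e-04, 4.800e-04]  ψ = [2, 0, 1, 2]  (obs o_2=4)
t=3: δ = [9.600e-06, 1.920e-05, 9.600e-06, 2.400e-05]  ψ = [3, 3, 3, 3]  (obs o_3=5)
t=4: δ = [3.840e-07, 4.800e-07, 2.304e-06, 1.200e-06]  ψ = [1, 0, 1, 3]  (obs o_4=0)
t=5: δ = [4.608e-08, 2.400e-08, 4.608e-08, 1.152e-07]  ψ = [2, 3, 2, 2]  (obs o_5=1)
t=6: δ = [2.304e-09, 4.608e-09, 2.304e-09, 5.760e-09]  ψ = [3, 0, 3, 3]  (obs o_6=5)
backtrack: best end state = 3; path = [1, 2, 3, 1, 2, 3, 3]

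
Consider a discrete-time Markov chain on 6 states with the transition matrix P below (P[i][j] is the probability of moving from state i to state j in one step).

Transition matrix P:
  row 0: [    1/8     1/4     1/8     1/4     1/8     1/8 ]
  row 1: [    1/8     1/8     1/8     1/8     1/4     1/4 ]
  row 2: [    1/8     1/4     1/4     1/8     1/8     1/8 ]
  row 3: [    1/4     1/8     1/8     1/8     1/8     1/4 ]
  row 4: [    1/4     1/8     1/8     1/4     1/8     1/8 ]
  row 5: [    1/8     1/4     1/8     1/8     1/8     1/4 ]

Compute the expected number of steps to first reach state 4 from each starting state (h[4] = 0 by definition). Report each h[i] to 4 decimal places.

h = [6.6433, 5.8947, 6.6316, 6.7251, 0.0000, 6.6316]

First-step conditioning: h[4] = 0; for i ≠ 4, h[i] = 1 + Σ_k P[i][k]·h[k].
  h[0] = 1 + 1/8·h[0] + 1/4·h[1] + 1/8·h[2] + 1/4·h[3] + 1/8·h[5]
  h[1] = 1 + 1/8·h[0] + 1/8·h[1] + 1/8·h[2] + 1/8·h[3] + 1/4·h[5]
  h[2] = 1 + 1/8·h[0] + 1/4·h[1] + 1/4·h[2] + 1/8·h[3] + 1/8·h[5]
  h[3] = 1 + 1/4·h[0] + 1/8·h[1] + 1/8·h[2] + 1/8·h[3] + 1/4·h[5]
  h[5] = 1 + 1/8·h[0] + 1/4·h[1] + 1/8·h[2] + 1/8·h[3] + 1/4·h[5]
Solving the 5×5 linear system over states ≠ 4 gives exactly h = [1136/171, 112/19, 126/19, 1150/171, 0, 126/19] (h[4] = 0 is the target).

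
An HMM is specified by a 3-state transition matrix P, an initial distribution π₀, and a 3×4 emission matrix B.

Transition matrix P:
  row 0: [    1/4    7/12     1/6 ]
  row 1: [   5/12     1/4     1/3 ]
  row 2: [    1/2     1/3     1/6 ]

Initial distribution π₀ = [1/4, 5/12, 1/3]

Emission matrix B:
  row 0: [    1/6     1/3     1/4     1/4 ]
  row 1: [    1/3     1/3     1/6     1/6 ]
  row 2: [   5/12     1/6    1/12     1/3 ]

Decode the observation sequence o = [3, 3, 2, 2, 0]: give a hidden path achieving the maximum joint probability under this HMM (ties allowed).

path = [2, 0, 1, 0, 1]

t=0: δ = [6.250e-02, 6.944e-02, 1.111e-01]  (obs o_0=3)
t=1: δ = [1.389e-02, 6.173e-03, 7.716e-03]  ψ = [2, 2, 1]  (obs o_1=3)
t=2: δ = [9.645e-04, 1.350e-03, 1.929e-04]  ψ = [2, 0, 0]  (obs o_2=2)
t=3: δ = [1.407e-04, 9.377e-05, 3.751e-05]  ψ = [1, 0, 1]  (obs o_3=2)
t=4: δ = [6.512e-06, 2.735e-05, 1.302e-05]  ψ = [1, 0, 1]  (obs o_4=0)
backtrack: best end state = 1; path = [2, 0, 1, 0, 1]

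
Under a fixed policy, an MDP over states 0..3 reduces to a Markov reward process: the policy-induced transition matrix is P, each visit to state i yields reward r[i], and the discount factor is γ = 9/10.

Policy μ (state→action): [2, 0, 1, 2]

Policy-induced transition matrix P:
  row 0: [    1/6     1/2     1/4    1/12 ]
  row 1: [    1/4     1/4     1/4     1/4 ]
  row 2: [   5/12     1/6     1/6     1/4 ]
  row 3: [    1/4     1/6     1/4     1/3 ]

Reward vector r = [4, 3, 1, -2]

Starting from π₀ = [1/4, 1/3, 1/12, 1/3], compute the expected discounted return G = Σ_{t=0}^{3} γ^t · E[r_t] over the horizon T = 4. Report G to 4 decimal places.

G = 5.4115

t=0: π = [0.2500, 0.3333, 0.0833, 0.3333], E[r] = 1.4167, γ^t·E[r] = 1.416667, running G = 1.416667
t=1: π = [0.2431, 0.2778, 0.2431, 0.2361], E[r] = 1.5764, γ^t·E[r] = 1.418750, running G = 2.835417
t=2: π = [0.2703, 0.2708, 0.2297, 0.2292], E[r] = 1.6649, γ^t·E[r] = 1.348594, running G = 4.184010
t=3: π = [0.2658, 0.2793, 0.2309, 0.2241], E[r] = 1.6838, γ^t·E[r] = 1.227480, running G = 5.411491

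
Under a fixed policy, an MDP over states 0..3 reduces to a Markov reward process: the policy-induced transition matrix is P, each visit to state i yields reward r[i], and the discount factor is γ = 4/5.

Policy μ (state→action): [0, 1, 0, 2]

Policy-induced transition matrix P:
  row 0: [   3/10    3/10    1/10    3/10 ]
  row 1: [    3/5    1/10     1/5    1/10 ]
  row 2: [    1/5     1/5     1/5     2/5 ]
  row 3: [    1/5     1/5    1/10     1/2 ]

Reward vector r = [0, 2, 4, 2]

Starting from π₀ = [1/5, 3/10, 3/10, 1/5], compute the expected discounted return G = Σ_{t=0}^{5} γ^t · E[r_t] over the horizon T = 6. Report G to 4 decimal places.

G = 6.6130

t=0: π = [0.2000, 0.3000, 0.3000, 0.2000], E[r] = 2.2000, γ^t·E[r] = 2.200000, running G = 2.200000
t=1: π = [0.3400, 0.1900, 0.1600, 0.3100], E[r] = 1.6400, γ^t·E[r] = 1.312000, running G = 3.512000
t=2: π = [0.3100, 0.2150, 0.1350, 0.3400], E[r] = 1.6500, γ^t·E[r] = 1.056000, running G = 4.568000
t=3: π = [0.3170, 0.2095, 0.1350, 0.3385], E[r] = 1.6360, γ^t·E[r] = 0.837632, running G = 5.405632
t=4: π = [0.3155, 0.2108, 0.1345, 0.3393], E[r] = 1.6379, γ^t·E[r] = 0.670884, running G = 6.076516
t=5: π = [0.3159, 0.2105, 0.1345, 0.3392], E[r] = 1.6373, γ^t·E[r] = 0.536524, running G = 6.613039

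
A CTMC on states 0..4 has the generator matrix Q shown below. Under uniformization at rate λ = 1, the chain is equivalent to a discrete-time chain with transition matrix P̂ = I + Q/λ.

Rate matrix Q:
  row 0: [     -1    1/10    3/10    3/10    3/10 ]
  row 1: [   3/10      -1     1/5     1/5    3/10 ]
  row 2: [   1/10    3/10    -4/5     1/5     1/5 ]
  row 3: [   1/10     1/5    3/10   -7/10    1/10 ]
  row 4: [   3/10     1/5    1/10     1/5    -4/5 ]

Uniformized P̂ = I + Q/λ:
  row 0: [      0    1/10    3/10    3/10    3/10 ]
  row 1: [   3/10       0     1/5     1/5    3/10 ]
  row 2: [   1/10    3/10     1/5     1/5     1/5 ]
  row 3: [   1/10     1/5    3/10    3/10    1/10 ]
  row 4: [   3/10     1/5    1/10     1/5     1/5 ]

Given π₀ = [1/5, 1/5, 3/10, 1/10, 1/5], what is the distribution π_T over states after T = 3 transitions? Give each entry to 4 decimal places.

t=0: π = [0.2000, 0.2000, 0.3000, 0.1000, 0.2000]
t=1: π = [0.1600, 0.1700, 0.2100, 0.2300, 0.2300]
t=2: π = [0.1640, 0.1710, 0.2160, 0.2390, 0.2100]
t=3: π = [0.1598, 0.1710, 0.2193, 0.2403, 0.2096]

π = [0.1598, 0.1710, 0.2193, 0.2403, 0.2096]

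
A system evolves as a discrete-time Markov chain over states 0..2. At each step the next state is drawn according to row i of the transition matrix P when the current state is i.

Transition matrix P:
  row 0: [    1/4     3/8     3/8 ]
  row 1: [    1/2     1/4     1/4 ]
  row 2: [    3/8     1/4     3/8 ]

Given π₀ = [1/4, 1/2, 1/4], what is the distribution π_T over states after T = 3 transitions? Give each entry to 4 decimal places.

t=0: π = [0.2500, 0.5000, 0.2500]
t=1: π = [0.4063, 0.2813, 0.3125]
t=2: π = [0.3594, 0.3008, 0.3398]
t=3: π = [0.3677, 0.2949, 0.3374]

π = [0.3677, 0.2949, 0.3374]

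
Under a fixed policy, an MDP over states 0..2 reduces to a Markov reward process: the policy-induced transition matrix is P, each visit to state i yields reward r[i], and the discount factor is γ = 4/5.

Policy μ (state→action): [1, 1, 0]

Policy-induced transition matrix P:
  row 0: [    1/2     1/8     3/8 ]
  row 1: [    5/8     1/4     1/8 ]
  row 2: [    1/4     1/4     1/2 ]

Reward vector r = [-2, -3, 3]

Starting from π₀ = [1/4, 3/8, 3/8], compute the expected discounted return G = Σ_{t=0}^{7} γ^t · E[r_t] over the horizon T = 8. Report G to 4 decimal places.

G = -1.7836

t=0: π = [0.2500, 0.3750, 0.3750], E[r] = -0.5000, γ^t·E[r] = -0.500000, running G = -0.500000
t=1: π = [0.4531, 0.2188, 0.3281], E[r] = -0.5781, γ^t·E[r] = -0.462500, running G = -0.962500
t=2: π = [0.4453, 0.1934, 0.3613], E[r] = -0.3867, γ^t·E[r] = -0.247500, running G = -1.210000
t=3: π = [0.4338, 0.1943, 0.3718], E[r] = -0.3352, γ^t·E[r] = -0.171625, running G = -1.381625
t=4: π = [0.4313, 0.1958, 0.3729], E[r] = -0.3313, γ^t·E[r] = -0.135700, running G = -1.517325
t=5: π = [0.4312, 0.1961, 0.3727], E[r] = -0.3327, γ^t·E[r] = -0.109031, running G = -1.626356
t=6: π = [0.4313, 0.1961, 0.3726], E[r] = -0.3333, γ^t·E[r] = -0.087367, running G = -1.713724
t=7: π = [0.4314, 0.1961, 0.3725], E[r] = -0.3333, γ^t·E[r] = -0.069908, running G = -1.783632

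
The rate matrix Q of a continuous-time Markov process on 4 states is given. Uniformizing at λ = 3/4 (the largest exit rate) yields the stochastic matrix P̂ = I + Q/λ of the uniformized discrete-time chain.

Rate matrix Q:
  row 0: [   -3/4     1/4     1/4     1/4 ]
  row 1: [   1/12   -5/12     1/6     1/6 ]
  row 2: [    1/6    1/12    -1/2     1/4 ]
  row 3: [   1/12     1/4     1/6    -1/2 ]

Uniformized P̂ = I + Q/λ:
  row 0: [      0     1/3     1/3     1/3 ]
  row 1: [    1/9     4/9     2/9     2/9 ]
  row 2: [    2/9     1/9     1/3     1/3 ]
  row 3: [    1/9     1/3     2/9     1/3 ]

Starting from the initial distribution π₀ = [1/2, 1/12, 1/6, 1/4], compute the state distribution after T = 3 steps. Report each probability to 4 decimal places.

π = [0.1253, 0.3083, 0.2666, 0.2998]

t=0: π = [0.5000, 0.0833, 0.1667, 0.2500]
t=1: π = [0.0741, 0.3056, 0.2963, 0.3241]
t=2: π = [0.1358, 0.3014, 0.2634, 0.2994]
t=3: π = [0.1253, 0.3083, 0.2666, 0.2998]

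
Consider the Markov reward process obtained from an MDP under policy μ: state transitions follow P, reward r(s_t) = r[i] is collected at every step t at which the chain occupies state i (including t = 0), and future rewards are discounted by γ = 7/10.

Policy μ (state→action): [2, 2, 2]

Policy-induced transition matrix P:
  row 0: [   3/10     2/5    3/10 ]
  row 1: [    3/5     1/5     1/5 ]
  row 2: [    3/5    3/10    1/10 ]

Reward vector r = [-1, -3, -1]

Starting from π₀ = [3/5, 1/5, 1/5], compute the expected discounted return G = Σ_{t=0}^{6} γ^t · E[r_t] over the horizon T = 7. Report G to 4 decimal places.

G = -4.7846

t=0: π = [0.6000, 0.2000, 0.2000], E[r] = -1.4000, γ^t·E[r] = -1.400000, running G = -1.400000
t=1: π = [0.4200, 0.3400, 0.2400], E[r] = -1.6800, γ^t·E[r] = -1.176000, running G = -2.576000
t=2: π = [0.4740, 0.3080, 0.2180], E[r] = -1.6160, γ^t·E[r] = -0.791840, running G = -3.367840
t=3: π = [0.4578, 0.3166, 0.2256], E[r] = -1.6332, γ^t·E[r] = -0.560188, running G = -3.928028
t=4: π = [0.4627, 0.3141, 0.2232], E[r] = -1.6282, γ^t·E[r] = -0.390940, running G = -4.318968
t=5: π = [0.4612, 0.3149, 0.2239], E[r] = -1.6297, γ^t·E[r] = -0.273905, running G = -4.592873
t=6: π = [0.4616, 0.3146, 0.2237], E[r] = -1.6293, γ^t·E[r] = -0.191682, running G = -4.784555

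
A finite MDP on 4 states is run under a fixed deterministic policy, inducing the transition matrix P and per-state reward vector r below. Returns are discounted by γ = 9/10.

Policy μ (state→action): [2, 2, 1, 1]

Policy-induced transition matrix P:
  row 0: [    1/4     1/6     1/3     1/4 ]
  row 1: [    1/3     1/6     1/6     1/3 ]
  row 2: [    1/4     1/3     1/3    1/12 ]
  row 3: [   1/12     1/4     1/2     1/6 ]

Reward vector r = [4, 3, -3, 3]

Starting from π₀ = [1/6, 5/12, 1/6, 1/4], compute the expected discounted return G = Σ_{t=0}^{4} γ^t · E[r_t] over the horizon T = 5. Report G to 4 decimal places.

G = 6.1837

t=0: π = [0.1667, 0.4167, 0.1667, 0.2500], E[r] = 2.1667, γ^t·E[r] = 2.166667, running G = 2.166667
t=1: π = [0.2431, 0.2153, 0.3056, 0.2361], E[r] = 1.4097, γ^t·E[r] = 1.268750, running G = 3.435417
t=2: π = [0.2286, 0.2373, 0.3368, 0.1973], E[r] = 1.2078, γ^t·E[r] = 0.978281, running G = 4.413698
t=3: π = [0.2369, 0.2392, 0.3267, 0.1972], E[r] = 1.2768, γ^t·E[r] = 0.930797, running G = 5.344495
t=4: π = [0.2371, 0.2375, 0.3263, 0.1991], E[r] = 1.2791, γ^t·E[r] = 0.839233, running G = 6.183728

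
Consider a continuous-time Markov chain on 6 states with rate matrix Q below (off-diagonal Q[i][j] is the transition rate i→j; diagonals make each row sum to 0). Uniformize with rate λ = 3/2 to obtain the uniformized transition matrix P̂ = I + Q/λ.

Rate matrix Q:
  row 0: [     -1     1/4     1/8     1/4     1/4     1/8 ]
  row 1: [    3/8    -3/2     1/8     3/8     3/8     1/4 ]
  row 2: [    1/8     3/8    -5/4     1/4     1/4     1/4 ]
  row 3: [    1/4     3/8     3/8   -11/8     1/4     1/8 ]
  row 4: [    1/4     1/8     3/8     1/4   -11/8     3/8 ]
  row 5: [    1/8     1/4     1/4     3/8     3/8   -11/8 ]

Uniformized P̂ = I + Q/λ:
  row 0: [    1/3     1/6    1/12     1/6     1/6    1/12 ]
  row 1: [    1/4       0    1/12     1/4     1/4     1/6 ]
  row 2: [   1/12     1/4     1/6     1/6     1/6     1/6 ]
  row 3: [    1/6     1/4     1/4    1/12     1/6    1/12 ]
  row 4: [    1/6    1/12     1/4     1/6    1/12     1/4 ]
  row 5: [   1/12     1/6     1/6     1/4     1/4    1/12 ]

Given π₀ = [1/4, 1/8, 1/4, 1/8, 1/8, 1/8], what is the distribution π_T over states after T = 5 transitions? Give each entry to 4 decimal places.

t=0: π = [0.2500, 0.1250, 0.2500, 0.1250, 0.1250, 0.1250]
t=1: π = [0.1875, 0.1667, 0.1563, 0.1771, 0.1771, 0.1354]
t=2: π = [0.1875, 0.1519, 0.1667, 0.1771, 0.1771, 0.1398]
t=3: π = [0.1850, 0.1552, 0.1679, 0.1762, 0.1762, 0.1394]
t=4: π = [0.1848, 0.1548, 0.1677, 0.1765, 0.1765, 0.1396]
t=5: π = [0.1848, 0.1548, 0.1678, 0.1765, 0.1765, 0.1396]

π = [0.1848, 0.1548, 0.1678, 0.1765, 0.1765, 0.1396]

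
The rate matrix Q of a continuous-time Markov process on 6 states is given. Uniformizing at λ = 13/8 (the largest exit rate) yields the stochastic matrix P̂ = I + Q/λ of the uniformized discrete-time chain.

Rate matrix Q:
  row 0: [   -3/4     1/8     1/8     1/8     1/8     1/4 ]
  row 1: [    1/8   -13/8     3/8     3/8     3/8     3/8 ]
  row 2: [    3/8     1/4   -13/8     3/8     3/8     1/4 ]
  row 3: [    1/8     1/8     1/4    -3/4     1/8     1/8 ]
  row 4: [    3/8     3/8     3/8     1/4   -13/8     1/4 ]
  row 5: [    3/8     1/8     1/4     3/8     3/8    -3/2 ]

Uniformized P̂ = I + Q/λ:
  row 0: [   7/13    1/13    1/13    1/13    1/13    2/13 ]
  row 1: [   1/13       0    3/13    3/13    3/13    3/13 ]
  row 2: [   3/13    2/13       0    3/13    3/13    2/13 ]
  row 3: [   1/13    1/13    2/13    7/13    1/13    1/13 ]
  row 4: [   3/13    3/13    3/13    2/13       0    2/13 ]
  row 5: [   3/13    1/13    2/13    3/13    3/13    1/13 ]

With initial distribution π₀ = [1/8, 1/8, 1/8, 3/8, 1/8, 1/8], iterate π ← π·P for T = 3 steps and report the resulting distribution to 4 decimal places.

π = [0.2406, 0.0985, 0.1330, 0.2754, 0.1230, 0.1295]

t=0: π = [0.1250, 0.1250, 0.1250, 0.3750, 0.1250, 0.1250]
t=1: π = [0.1923, 0.0962, 0.1442, 0.3173, 0.1250, 0.1250]
t=2: π = [0.2263, 0.0999, 0.1339, 0.2892, 0.1235, 0.1272]
t=3: π = [0.2406, 0.0985, 0.1330, 0.2754, 0.1230, 0.1295]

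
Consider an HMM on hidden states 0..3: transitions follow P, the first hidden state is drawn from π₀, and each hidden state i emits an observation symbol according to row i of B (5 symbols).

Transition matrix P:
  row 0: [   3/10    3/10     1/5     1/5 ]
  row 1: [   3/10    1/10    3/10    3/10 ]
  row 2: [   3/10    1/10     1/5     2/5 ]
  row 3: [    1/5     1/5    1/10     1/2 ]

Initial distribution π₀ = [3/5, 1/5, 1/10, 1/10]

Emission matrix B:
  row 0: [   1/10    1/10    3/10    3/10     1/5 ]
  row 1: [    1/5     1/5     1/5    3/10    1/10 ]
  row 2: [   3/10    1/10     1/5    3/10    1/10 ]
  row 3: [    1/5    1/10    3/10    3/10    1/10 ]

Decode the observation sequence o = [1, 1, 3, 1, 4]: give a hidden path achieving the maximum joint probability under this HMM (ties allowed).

t=0: δ = [6.000e-02, 4.000e-02, 1.000e-02, 1.000e-02]  (obs o_0=1)
t=1: δ = [1.800e-03, 3.600e-03, 1.200e-03, 1.200e-03]  ψ = [0, 0, 0, 0]  (obs o_1=1)
t=2: δ = [3.240e-04, 1.620e-04, 3.240e-04, 3.240e-04]  ψ = [1, 0, 1, 1]  (obs o_2=3)
t=3: δ = [9.720e-06, 1.944e-05, 6.480e-06, 1.620e-05]  ψ = [0, 0, 0, 3]  (obs o_3=1)
t=4: δ = [1.166e-06, 3.240e-07, 5.832e-07, 8.100e-07]  ψ = [1, 3, 1, 3]  (obs o_4=4)
backtrack: best end state = 0; path = [0, 1, 0, 1, 0]

path = [0, 1, 0, 1, 0]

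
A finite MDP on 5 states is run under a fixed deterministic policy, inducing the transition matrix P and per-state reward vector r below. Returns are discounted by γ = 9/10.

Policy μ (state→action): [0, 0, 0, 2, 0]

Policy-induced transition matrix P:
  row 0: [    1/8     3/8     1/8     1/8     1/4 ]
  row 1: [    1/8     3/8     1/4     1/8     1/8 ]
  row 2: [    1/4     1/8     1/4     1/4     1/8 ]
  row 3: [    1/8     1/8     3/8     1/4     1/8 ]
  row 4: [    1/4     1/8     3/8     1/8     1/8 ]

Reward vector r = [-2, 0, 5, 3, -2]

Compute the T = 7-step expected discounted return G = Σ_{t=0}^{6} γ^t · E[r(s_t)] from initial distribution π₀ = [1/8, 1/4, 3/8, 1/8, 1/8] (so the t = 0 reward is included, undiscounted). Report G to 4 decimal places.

G = 6.9712

t=0: π = [0.1250, 0.2500, 0.3750, 0.1250, 0.1250], E[r] = 1.7500, γ^t·E[r] = 1.750000, running G = 1.750000
t=1: π = [0.1875, 0.2188, 0.2656, 0.1875, 0.1406], E[r] = 1.2344, γ^t·E[r] = 1.110938, running G = 2.860938
t=2: π = [0.1758, 0.2266, 0.2676, 0.1816, 0.1484], E[r] = 1.2344, γ^t·E[r] = 0.999844, running G = 3.860781
t=3: π = [0.1770, 0.2256, 0.2693, 0.1812, 0.1470], E[r] = 1.2419, γ^t·E[r] = 0.905377, running G = 4.766158
t=4: π = [0.1770, 0.2256, 0.2689, 0.1813, 0.1471], E[r] = 1.2401, γ^t·E[r] = 0.813598, running G = 5.579756
t=5: π = [0.1770, 0.2257, 0.2689, 0.1813, 0.1471], E[r] = 1.2402, γ^t·E[r] = 0.732317, running G = 6.312072
t=6: π = [0.1770, 0.2257, 0.2689, 0.1813, 0.1471], E[r] = 1.2402, γ^t·E[r] = 0.659086, running G = 6.971158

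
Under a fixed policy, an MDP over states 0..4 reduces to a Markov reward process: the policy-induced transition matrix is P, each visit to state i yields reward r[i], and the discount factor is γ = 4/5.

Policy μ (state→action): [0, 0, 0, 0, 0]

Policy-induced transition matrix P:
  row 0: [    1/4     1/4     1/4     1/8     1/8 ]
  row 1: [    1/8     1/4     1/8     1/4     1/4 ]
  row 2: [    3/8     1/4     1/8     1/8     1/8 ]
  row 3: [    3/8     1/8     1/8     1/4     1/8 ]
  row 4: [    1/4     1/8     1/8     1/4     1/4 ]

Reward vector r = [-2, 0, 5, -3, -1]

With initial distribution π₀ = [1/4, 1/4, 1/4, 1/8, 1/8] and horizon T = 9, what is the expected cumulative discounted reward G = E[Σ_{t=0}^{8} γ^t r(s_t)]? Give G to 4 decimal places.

G = -1.4198

t=0: π = [0.2500, 0.2500, 0.2500, 0.1250, 0.1250], E[r] = 0.2500, γ^t·E[r] = 0.250000, running G = 0.250000
t=1: π = [0.2656, 0.2188, 0.1563, 0.1875, 0.1719], E[r] = -0.4844, γ^t·E[r] = -0.387500, running G = -0.137500
t=2: π = [0.2656, 0.2051, 0.1582, 0.1973, 0.1738], E[r] = -0.5059, γ^t·E[r] = -0.323750, running G = -0.461250
t=3: π = [0.2688, 0.2036, 0.1582, 0.1970, 0.1724], E[r] = -0.5100, γ^t·E[r] = -0.261125, running G = -0.722375
t=4: π = [0.2690, 0.2038, 0.1586, 0.1966, 0.1720], E[r] = -0.5068, γ^t·E[r] = -0.207575, running G = -0.929950
t=5: π = [0.2689, 0.2039, 0.1586, 0.1966, 0.1720], E[r] = -0.5064, γ^t·E[r] = -0.165938, running G = -1.095888
t=6: π = [0.2689, 0.2039, 0.1586, 0.1966, 0.1720], E[r] = -0.5064, γ^t·E[r] = -0.132748, running G = -1.228636
t=7: π = [0.2689, 0.2039, 0.1586, 0.1966, 0.1720], E[r] = -0.5064, γ^t·E[r] = -0.106202, running G = -1.334838
t=8: π = [0.2689, 0.2039, 0.1586, 0.1966, 0.1720], E[r] = -0.5064, γ^t·E[r] = -0.084962, running G = -1.419800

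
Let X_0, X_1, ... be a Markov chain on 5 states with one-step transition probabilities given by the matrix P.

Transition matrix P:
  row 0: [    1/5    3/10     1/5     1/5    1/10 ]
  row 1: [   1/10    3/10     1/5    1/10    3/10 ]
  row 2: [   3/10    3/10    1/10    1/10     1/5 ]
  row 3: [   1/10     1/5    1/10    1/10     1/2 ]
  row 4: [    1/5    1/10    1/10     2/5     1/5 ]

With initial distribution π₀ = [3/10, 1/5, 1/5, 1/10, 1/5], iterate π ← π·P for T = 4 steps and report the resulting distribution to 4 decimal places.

π = [0.1716, 0.2280, 0.1401, 0.1959, 0.2645]

t=0: π = [0.3000, 0.2000, 0.2000, 0.1000, 0.2000]
t=1: π = [0.1900, 0.2500, 0.1500, 0.1900, 0.2200]
t=2: π = [0.1710, 0.2370, 0.1440, 0.1850, 0.2630]
t=3: π = [0.1722, 0.2289, 0.1408, 0.1960, 0.2621]
t=4: π = [0.1716, 0.2280, 0.1401, 0.1959, 0.2645]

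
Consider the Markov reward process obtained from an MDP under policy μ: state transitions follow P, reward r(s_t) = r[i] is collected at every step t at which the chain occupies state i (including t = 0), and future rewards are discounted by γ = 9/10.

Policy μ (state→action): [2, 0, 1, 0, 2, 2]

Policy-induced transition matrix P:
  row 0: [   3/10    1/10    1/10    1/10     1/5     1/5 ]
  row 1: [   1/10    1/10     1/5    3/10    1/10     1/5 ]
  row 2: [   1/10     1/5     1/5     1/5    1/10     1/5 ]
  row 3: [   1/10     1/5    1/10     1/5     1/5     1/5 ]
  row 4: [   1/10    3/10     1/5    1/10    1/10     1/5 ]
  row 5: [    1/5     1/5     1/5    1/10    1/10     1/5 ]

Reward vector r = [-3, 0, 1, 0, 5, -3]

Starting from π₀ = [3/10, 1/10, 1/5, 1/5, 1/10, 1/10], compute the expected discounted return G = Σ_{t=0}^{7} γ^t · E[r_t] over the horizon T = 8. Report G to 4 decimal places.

G = -1.5405

t=0: π = [0.3000, 0.1000, 0.2000, 0.2000, 0.1000, 0.1000], E[r] = -0.5000, γ^t·E[r] = -0.500000, running G = -0.500000
t=1: π = [0.1700, 0.1700, 0.1500, 0.1600, 0.1500, 0.2000], E[r] = -0.2100, γ^t·E[r] = -0.189000, running G = -0.689000
t=2: π = [0.1540, 0.1810, 0.1670, 0.1650, 0.1330, 0.2000], E[r] = -0.2300, γ^t·E[r] = -0.186300, running G = -0.875300
t=3: π = [0.1508, 0.1798, 0.1681, 0.1694, 0.1319, 0.2000], E[r] = -0.2248, γ^t·E[r] = -0.163879, running G = -1.039179
t=4: π = [0.1502, 0.1801, 0.1680, 0.1697, 0.1320, 0.2000], E[r] = -0.2224, γ^t·E[r] = -0.145917, running G = -1.185096
t=5: π = [0.1500, 0.1802, 0.1680, 0.1698, 0.1320, 0.2000], E[r] = -0.2221, γ^t·E[r] = -0.131176, running G = -1.316272
t=6: π = [0.1500, 0.1802, 0.1680, 0.1698, 0.1320, 0.2000], E[r] = -0.2221, γ^t·E[r] = -0.118027, running G = -1.434299
t=7: π = [0.1500, 0.1802, 0.1680, 0.1698, 0.1320, 0.2000], E[r] = -0.2221, γ^t·E[r] = -0.106218, running G = -1.540517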